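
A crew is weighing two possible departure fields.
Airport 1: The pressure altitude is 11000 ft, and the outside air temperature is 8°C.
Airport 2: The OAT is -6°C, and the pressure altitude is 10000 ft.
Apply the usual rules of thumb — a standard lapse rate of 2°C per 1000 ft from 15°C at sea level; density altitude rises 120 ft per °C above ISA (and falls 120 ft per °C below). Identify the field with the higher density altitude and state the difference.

Airport 1 by 2920 ft

Airport 1: ISA temp = -7°C, deviation +15°C, DA = 11000 + 120 × 15 = 12800 ft.
Airport 2: ISA temp = -5°C, deviation -1°C, DA = 10000 + 120 × (-1) = 9880 ft.
Airport 1 is higher by 12800 − 9880 = 2920 ft.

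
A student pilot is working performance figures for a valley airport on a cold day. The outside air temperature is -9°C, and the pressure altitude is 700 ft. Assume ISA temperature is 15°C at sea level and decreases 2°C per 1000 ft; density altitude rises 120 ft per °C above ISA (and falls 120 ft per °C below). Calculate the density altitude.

-2012 ft

ISA temperature at 700 ft = 15 − 2 × (700/1000) = 13.6°C.
ISA deviation = -9 − 13.6 = -22.6°C.
Density altitude = 700 + 120 × (-22.6) = 700 + (-2712) = -2012 ft.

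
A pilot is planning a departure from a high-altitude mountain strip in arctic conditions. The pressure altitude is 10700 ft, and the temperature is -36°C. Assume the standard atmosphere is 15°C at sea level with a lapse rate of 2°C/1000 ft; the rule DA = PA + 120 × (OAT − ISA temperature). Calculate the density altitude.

ISA temperature at 10700 ft = 15 − 2 × (10700/1000) = -6.4°C.
ISA deviation = -36 − (-6.4) = -29.6°C.
Density altitude = 10700 + 120 × (-29.6) = 10700 + (-3552) = 7148 ft.

7148 ft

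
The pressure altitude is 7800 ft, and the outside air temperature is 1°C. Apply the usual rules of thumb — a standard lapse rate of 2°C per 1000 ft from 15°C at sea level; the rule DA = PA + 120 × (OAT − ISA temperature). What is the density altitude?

7992 ft

ISA temperature at 7800 ft = 15 − 2 × (7800/1000) = -0.6°C.
ISA deviation = 1 − (-0.6) = +1.6°C.
Density altitude = 7800 + 120 × (1.6) = 7800 + (+192) = 7992 ft.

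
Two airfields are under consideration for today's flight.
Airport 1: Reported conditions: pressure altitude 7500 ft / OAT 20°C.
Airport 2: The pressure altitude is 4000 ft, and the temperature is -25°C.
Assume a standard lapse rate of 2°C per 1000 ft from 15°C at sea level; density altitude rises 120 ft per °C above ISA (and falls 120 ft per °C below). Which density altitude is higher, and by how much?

Airport 1 by 9740 ft

Airport 1: ISA temp = 0°C, deviation +20°C, DA = 7500 + 120 × 20 = 9900 ft.
Airport 2: ISA temp = 7°C, deviation -32°C, DA = 4000 + 120 × (-32) = 160 ft.
Airport 1 is higher by 9900 − 160 = 9740 ft.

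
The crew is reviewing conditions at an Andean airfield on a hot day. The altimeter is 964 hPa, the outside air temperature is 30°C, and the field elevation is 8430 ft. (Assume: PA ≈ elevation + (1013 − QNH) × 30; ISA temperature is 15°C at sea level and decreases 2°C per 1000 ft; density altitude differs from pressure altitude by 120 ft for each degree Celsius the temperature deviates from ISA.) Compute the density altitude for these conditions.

Pressure altitude = 8430 + (1013 − 964) × 30 = 8430 + (+1470) = 9900 ft.
ISA temperature at 9900 ft = 15 − 2 × (9900/1000) = -4.8°C.
ISA deviation = 30 − (-4.8) = +34.8°C.
Density altitude = 9900 + 120 × (34.8) = 14076 ft.

14076 ft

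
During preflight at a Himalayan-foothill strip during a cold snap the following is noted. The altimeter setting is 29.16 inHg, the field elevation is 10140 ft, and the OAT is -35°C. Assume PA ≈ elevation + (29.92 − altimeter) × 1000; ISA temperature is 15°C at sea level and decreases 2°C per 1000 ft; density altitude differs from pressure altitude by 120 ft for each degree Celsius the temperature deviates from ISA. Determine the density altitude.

Pressure altitude = 10140 + (29.92 − 29.16) × 1000 = 10140 + (+760) = 10900 ft.
ISA temperature at 10900 ft = 15 − 2 × (10900/1000) = -6.8°C.
ISA deviation = -35 − (-6.8) = -28.2°C.
Density altitude = 10900 + 120 × (-28.2) = 7516 ft.

7516 ft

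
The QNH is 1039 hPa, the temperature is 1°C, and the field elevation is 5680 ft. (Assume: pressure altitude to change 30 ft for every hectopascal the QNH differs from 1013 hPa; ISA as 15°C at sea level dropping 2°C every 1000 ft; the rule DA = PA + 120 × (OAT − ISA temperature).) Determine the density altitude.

Pressure altitude = 5680 + (1013 − 1039) × 30 = 5680 + (-780) = 4900 ft.
ISA temperature at 4900 ft = 15 − 2 × (4900/1000) = 5.2°C.
ISA deviation = 1 − 5.2 = -4.2°C.
Density altitude = 4900 + 120 × (-4.2) = 4396 ft.

4396 ft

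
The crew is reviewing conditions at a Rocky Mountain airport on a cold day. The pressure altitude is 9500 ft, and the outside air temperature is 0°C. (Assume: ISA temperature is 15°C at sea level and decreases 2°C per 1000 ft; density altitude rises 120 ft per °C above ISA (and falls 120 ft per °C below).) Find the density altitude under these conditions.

9980 ft

ISA temperature at 9500 ft = 15 − 2 × (9500/1000) = -4°C.
ISA deviation = 0 − (-4) = +4°C.
Density altitude = 9500 + 120 × (4) = 9500 + (+480) = 9980 ft.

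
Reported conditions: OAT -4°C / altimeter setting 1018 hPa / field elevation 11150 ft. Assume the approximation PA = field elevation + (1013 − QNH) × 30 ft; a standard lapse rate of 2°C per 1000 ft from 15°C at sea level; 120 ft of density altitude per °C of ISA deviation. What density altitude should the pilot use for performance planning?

11360 ft

Pressure altitude = 11150 + (1013 − 1018) × 30 = 11150 + (-150) = 11000 ft.
ISA temperature at 11000 ft = 15 − 2 × (11000/1000) = -7°C.
ISA deviation = -4 − (-7) = +3°C.
Density altitude = 11000 + 120 × (3) = 11360 ft.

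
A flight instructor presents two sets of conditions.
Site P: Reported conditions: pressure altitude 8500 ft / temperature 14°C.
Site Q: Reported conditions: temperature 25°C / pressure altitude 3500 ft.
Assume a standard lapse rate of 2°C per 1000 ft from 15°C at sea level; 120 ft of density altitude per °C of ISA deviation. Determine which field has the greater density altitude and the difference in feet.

Site P: ISA temp = -2°C, deviation +16°C, DA = 8500 + 120 × 16 = 10420 ft.
Site Q: ISA temp = 8°C, deviation +17°C, DA = 3500 + 120 × 17 = 5540 ft.
Site P is higher by 10420 − 5540 = 4880 ft.

Site P by 4880 ft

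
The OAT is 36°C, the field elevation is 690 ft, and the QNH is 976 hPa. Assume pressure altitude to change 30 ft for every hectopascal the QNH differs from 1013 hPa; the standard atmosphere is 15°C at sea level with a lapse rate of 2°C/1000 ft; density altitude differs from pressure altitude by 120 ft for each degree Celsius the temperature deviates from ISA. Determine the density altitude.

4752 ft

Pressure altitude = 690 + (1013 − 976) × 30 = 690 + (+1110) = 1800 ft.
ISA temperature at 1800 ft = 15 − 2 × (1800/1000) = 11.4°C.
ISA deviation = 36 − 11.4 = +24.6°C.
Density altitude = 1800 + 120 × (24.6) = 4752 ft.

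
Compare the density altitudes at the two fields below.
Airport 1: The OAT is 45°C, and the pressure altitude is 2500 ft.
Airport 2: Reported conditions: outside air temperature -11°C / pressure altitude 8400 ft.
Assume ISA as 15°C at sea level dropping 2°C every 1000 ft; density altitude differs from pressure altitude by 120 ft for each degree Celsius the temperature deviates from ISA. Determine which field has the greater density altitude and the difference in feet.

Airport 2 by 596 ft

Airport 1: ISA temp = 10°C, deviation +35°C, DA = 2500 + 120 × 35 = 6700 ft.
Airport 2: ISA temp = -1.8°C, deviation -9.2°C, DA = 8400 + 120 × (-9.2) = 7296 ft.
Airport 2 is higher by 7296 − 6700 = 596 ft.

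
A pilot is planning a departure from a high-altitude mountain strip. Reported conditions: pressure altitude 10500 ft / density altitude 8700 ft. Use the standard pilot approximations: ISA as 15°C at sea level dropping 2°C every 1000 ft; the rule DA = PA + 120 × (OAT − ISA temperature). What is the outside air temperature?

-21°C

Density altitude − pressure altitude = 8700 − 10500 = -1800 ft.
At 120 ft/°C that is an ISA deviation of -1800/120 = -15°C.
ISA temperature at 10500 ft = 15 − 2 × (10500/1000) = -6°C.
OAT = ISA + deviation = -6 + (-15) = -21°C.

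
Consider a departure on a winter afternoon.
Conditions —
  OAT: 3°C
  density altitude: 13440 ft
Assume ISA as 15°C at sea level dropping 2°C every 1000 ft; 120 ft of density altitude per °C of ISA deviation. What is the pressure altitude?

12000 ft

DA = PA + 120 × (OAT − (15 − 2·PA/1000)) = PA + 120·OAT − 1800 + 0.24·PA = 1.24·PA + 120·OAT − 1800.
So 1.24·PA = 13440 − 120 × 3 + 1800 = 14880.
PA = 14880 / 1.24 = 12000 ft.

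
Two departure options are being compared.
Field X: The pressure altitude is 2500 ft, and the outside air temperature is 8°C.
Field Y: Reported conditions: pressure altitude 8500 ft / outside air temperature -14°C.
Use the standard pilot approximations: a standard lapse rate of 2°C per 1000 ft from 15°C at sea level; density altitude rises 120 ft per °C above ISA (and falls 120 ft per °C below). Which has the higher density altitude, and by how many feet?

Field X: ISA temp = 10°C, deviation -2°C, DA = 2500 + 120 × (-2) = 2260 ft.
Field Y: ISA temp = -2°C, deviation -12°C, DA = 8500 + 120 × (-12) = 7060 ft.
Field Y is higher by 7060 − 2260 = 4800 ft.

Field Y by 4800 ft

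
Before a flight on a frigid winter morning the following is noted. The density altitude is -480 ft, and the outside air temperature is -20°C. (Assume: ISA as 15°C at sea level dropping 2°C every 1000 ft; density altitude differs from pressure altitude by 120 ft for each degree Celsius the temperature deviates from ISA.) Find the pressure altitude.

3000 ft

DA = PA + 120 × (OAT − (15 − 2·PA/1000)) = PA + 120·OAT − 1800 + 0.24·PA = 1.24·PA + 120·OAT − 1800.
So 1.24·PA = -480 − 120 × (-20) + 1800 = 3720.
PA = 3720 / 1.24 = 3000 ft.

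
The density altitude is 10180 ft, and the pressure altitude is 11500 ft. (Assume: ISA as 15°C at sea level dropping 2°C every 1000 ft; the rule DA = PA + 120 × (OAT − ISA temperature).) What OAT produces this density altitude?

Density altitude − pressure altitude = 10180 − 11500 = -1320 ft.
At 120 ft/°C that is an ISA deviation of -1320/120 = -11°C.
ISA temperature at 11500 ft = 15 − 2 × (11500/1000) = -8°C.
OAT = ISA + deviation = -8 + (-11) = -19°C.

-19°C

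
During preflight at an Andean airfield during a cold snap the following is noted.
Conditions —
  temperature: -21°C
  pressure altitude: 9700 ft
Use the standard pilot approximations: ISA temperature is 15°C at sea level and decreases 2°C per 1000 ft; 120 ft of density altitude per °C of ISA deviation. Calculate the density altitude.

ISA temperature at 9700 ft = 15 − 2 × (9700/1000) = -4.4°C.
ISA deviation = -21 − (-4.4) = -16.6°C.
Density altitude = 9700 + 120 × (-16.6) = 9700 + (-1992) = 7708 ft.

7708 ft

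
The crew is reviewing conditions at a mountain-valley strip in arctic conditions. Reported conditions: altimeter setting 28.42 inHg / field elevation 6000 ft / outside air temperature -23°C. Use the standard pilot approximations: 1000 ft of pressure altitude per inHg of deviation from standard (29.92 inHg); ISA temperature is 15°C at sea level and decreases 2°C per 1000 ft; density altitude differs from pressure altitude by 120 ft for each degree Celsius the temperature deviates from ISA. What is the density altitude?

Pressure altitude = 6000 + (29.92 − 28.42) × 1000 = 6000 + (+1500) = 7500 ft.
ISA temperature at 7500 ft = 15 − 2 × (7500/1000) = 0°C.
ISA deviation = -23 − 0 = -23°C.
Density altitude = 7500 + 120 × (-23) = 4740 ft.

4740 ft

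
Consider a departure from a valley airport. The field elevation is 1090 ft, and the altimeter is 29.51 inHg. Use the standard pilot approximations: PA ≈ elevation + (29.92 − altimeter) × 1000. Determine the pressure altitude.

Pressure correction = (29.92 − 29.51) × 1000 = +410 ft.
Pressure altitude = 1090 + (+410) = 1500 ft.

1500 ft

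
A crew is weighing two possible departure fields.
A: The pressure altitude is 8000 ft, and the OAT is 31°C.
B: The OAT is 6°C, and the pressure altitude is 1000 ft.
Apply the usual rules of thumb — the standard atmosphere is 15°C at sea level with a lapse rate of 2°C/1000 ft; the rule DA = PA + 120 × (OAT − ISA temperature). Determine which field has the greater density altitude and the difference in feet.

A: ISA temp = -1°C, deviation +32°C, DA = 8000 + 120 × 32 = 11840 ft.
B: ISA temp = 13°C, deviation -7°C, DA = 1000 + 120 × (-7) = 160 ft.
A is higher by 11840 − 160 = 11680 ft.

A by 11680 ft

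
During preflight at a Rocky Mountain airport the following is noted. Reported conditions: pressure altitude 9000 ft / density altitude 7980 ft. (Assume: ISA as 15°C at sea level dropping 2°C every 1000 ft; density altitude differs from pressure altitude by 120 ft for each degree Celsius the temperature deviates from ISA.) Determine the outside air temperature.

Density altitude − pressure altitude = 7980 − 9000 = -1020 ft.
At 120 ft/°C that is an ISA deviation of -1020/120 = -8.5°C.
ISA temperature at 9000 ft = 15 − 2 × (9000/1000) = -3°C.
OAT = ISA + deviation = -3 + (-8.5) = -11.5°C.

-11.5°C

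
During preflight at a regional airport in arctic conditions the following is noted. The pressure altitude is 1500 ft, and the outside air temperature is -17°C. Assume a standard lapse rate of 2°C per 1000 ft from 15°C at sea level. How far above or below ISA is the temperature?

ISA temperature at 1500 ft = 15 − 2 × (1500/1000) = 12°C.
Deviation = OAT − ISA = -17 − 12 = -29°C.

ISA-29°C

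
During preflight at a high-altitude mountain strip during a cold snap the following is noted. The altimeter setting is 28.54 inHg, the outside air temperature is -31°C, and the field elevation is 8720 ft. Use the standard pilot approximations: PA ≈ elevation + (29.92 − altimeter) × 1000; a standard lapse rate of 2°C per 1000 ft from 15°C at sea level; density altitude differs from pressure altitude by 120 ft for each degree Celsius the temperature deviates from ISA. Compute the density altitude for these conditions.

Pressure altitude = 8720 + (29.92 − 28.54) × 1000 = 8720 + (+1380) = 10100 ft.
ISA temperature at 10100 ft = 15 − 2 × (10100/1000) = -5.2°C.
ISA deviation = -31 − (-5.2) = -25.8°C.
Density altitude = 10100 + 120 × (-25.8) = 7004 ft.

7004 ft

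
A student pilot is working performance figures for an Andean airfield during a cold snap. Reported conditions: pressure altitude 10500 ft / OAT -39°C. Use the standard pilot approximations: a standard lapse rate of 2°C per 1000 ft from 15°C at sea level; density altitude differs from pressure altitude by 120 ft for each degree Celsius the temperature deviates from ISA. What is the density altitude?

ISA temperature at 10500 ft = 15 − 2 × (10500/1000) = -6°C.
ISA deviation = -39 − (-6) = -33°C.
Density altitude = 10500 + 120 × (-33) = 10500 + (-3960) = 6540 ft.

6540 ft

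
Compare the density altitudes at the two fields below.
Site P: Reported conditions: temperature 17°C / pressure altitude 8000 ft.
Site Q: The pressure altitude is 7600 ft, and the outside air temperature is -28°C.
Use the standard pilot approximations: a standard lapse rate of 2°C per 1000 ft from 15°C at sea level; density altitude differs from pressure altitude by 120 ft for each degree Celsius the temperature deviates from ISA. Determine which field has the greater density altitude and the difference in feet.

Site P by 5896 ft

Site P: ISA temp = -1°C, deviation +18°C, DA = 8000 + 120 × 18 = 10160 ft.
Site Q: ISA temp = -0.2°C, deviation -27.8°C, DA = 7600 + 120 × (-27.8) = 4264 ft.
Site P is higher by 10160 − 4264 = 5896 ft.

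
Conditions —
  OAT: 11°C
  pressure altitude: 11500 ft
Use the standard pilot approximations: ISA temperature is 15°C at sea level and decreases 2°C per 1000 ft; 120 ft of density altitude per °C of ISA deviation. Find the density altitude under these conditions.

ISA temperature at 11500 ft = 15 − 2 × (11500/1000) = -8°C.
ISA deviation = 11 − (-8) = +19°C.
Density altitude = 11500 + 120 × (19) = 11500 + (+2280) = 13780 ft.

13780 ft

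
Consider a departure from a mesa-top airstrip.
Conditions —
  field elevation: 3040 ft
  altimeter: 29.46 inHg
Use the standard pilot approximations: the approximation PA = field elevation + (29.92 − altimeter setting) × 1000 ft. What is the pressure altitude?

3500 ft

Pressure correction = (29.92 − 29.46) × 1000 = +460 ft.
Pressure altitude = 3040 + (+460) = 3500 ft.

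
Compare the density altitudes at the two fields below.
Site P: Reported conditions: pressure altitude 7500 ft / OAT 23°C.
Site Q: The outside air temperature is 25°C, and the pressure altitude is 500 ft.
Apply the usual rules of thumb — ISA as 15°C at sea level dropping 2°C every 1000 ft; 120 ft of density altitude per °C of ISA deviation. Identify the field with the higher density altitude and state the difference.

Site P by 8440 ft

Site P: ISA temp = 0°C, deviation +23°C, DA = 7500 + 120 × 23 = 10260 ft.
Site Q: ISA temp = 14°C, deviation +11°C, DA = 500 + 120 × 11 = 1820 ft.
Site P is higher by 10260 − 1820 = 8440 ft.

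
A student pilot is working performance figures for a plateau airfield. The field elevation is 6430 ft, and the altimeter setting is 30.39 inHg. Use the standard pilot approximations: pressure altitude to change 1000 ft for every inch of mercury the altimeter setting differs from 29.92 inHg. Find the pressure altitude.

Pressure correction = (29.92 − 30.39) × 1000 = -470 ft.
Pressure altitude = 6430 + (-470) = 5960 ft.

5960 ft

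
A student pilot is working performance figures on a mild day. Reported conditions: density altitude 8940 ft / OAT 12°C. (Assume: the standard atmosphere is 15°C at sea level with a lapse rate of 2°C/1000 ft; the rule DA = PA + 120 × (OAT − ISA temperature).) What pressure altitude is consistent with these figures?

7500 ft

DA = PA + 120 × (OAT − (15 − 2·PA/1000)) = PA + 120·OAT − 1800 + 0.24·PA = 1.24·PA + 120·OAT − 1800.
So 1.24·PA = 8940 − 120 × 12 + 1800 = 9300.
PA = 9300 / 1.24 = 7500 ft.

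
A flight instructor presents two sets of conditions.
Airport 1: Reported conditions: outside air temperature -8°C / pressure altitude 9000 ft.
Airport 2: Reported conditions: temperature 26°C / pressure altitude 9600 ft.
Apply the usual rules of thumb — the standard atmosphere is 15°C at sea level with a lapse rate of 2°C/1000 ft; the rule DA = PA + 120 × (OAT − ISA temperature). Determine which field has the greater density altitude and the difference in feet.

Airport 2 by 4824 ft

Airport 1: ISA temp = -3°C, deviation -5°C, DA = 9000 + 120 × (-5) = 8400 ft.
Airport 2: ISA temp = -4.2°C, deviation +30.2°C, DA = 9600 + 120 × 30.2 = 13224 ft.
Airport 2 is higher by 13224 − 8400 = 4824 ft.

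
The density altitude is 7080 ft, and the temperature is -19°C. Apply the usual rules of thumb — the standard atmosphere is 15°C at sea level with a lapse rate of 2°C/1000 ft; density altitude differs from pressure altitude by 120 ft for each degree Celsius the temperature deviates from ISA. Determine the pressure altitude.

DA = PA + 120 × (OAT − (15 − 2·PA/1000)) = PA + 120·OAT − 1800 + 0.24·PA = 1.24·PA + 120·OAT − 1800.
So 1.24·PA = 7080 − 120 × (-19) + 1800 = 11160.
PA = 11160 / 1.24 = 9000 ft.

9000 ft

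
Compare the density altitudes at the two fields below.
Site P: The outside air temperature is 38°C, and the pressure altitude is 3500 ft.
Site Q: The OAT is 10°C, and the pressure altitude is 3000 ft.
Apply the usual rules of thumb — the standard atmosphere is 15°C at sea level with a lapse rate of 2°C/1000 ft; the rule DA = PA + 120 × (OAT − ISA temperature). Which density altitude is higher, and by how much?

Site P: ISA temp = 8°C, deviation +30°C, DA = 3500 + 120 × 30 = 7100 ft.
Site Q: ISA temp = 9°C, deviation +1°C, DA = 3000 + 120 × 1 = 3120 ft.
Site P is higher by 7100 − 3120 = 3980 ft.

Site P by 3980 ft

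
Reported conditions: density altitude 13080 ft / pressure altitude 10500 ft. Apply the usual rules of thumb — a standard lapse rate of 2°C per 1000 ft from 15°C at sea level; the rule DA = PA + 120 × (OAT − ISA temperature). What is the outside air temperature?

15.5°C

Density altitude − pressure altitude = 13080 − 10500 = +2580 ft.
At 120 ft/°C that is an ISA deviation of 2580/120 = +21.5°C.
ISA temperature at 10500 ft = 15 − 2 × (10500/1000) = -6°C.
OAT = ISA + deviation = -6 + (+21.5) = 15.5°C.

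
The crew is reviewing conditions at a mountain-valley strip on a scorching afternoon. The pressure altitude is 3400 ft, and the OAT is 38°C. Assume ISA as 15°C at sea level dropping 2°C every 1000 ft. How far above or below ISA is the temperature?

ISA temperature at 3400 ft = 15 − 2 × (3400/1000) = 8.2°C.
Deviation = OAT − ISA = 38 − 8.2 = +29.8°C.

ISA+29.8°C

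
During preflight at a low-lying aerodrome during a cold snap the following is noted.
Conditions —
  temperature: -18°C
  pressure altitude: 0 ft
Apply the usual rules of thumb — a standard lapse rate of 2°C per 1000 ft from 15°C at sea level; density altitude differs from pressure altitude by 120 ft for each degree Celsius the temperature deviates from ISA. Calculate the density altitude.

ISA temperature at 0 ft = 15 − 2 × (0/1000) = 15°C.
ISA deviation = -18 − 15 = -33°C.
Density altitude = 0 + 120 × (-33) = 0 + (-3960) = -3960 ft.

-3960 ft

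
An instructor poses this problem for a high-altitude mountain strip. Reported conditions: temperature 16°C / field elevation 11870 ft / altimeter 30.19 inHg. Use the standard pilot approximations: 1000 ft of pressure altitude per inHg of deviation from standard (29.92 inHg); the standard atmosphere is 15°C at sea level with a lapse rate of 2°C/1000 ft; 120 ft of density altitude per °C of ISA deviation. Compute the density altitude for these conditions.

14504 ft

Pressure altitude = 11870 + (29.92 − 30.19) × 1000 = 11870 + (-270) = 11600 ft.
ISA temperature at 11600 ft = 15 − 2 × (11600/1000) = -8.2°C.
ISA deviation = 16 − (-8.2) = +24.2°C.
Density altitude = 11600 + 120 × (24.2) = 14504 ft.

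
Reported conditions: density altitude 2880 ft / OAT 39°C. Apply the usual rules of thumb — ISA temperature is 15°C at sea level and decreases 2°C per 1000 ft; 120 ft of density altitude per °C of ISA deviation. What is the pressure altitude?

0 ft

DA = PA + 120 × (OAT − (15 − 2·PA/1000)) = PA + 120·OAT − 1800 + 0.24·PA = 1.24·PA + 120·OAT − 1800.
So 1.24·PA = 2880 − 120 × 39 + 1800 = 0.
PA = 0 / 1.24 = 0 ft.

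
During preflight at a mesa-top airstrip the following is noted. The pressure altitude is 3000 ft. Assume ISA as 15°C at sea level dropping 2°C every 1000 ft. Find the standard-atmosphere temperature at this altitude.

ISA temperature = 15 − 2 × (3000/1000) = 15 − 6 = 9°C.

9°C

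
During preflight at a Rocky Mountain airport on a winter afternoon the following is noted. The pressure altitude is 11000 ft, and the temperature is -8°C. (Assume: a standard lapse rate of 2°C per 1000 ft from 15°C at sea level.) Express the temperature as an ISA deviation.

ISA-1°C

ISA temperature at 11000 ft = 15 − 2 × (11000/1000) = -7°C.
Deviation = OAT − ISA = -8 − (-7) = -1°C.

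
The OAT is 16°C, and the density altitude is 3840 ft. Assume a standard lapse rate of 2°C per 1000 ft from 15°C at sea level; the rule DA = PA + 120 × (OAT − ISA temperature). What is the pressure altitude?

3000 ft

DA = PA + 120 × (OAT − (15 − 2·PA/1000)) = PA + 120·OAT − 1800 + 0.24·PA = 1.24·PA + 120·OAT − 1800.
So 1.24·PA = 3840 − 120 × 16 + 1800 = 3720.
PA = 3720 / 1.24 = 3000 ft.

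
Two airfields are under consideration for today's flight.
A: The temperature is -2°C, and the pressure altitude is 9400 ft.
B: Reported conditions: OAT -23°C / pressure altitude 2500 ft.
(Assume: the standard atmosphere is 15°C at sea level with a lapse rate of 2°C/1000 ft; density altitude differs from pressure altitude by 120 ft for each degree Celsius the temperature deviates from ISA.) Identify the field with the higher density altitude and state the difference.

A by 11076 ft

A: ISA temp = -3.8°C, deviation +1.8°C, DA = 9400 + 120 × 1.8 = 9616 ft.
B: ISA temp = 10°C, deviation -33°C, DA = 2500 + 120 × (-33) = -1460 ft.
A is higher by 9616 − (-1460) = 11076 ft.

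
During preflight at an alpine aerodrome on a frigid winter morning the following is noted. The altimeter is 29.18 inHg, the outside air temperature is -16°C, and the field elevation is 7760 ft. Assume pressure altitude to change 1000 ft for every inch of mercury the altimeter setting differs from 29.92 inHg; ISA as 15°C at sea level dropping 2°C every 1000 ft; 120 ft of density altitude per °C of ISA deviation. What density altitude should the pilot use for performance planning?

6820 ft

Pressure altitude = 7760 + (29.92 − 29.18) × 1000 = 7760 + (+740) = 8500 ft.
ISA temperature at 8500 ft = 15 − 2 × (8500/1000) = -2°C.
ISA deviation = -16 − (-2) = -14°C.
Density altitude = 8500 + 120 × (-14) = 6820 ft.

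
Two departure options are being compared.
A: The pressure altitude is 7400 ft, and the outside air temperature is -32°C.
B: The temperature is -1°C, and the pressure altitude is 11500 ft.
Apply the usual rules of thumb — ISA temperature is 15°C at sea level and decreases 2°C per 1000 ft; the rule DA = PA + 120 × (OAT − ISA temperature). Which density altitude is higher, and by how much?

A: ISA temp = 0.2°C, deviation -32.2°C, DA = 7400 + 120 × (-32.2) = 3536 ft.
B: ISA temp = -8°C, deviation +7°C, DA = 11500 + 120 × 7 = 12340 ft.
B is higher by 12340 − 3536 = 8804 ft.

B by 8804 ft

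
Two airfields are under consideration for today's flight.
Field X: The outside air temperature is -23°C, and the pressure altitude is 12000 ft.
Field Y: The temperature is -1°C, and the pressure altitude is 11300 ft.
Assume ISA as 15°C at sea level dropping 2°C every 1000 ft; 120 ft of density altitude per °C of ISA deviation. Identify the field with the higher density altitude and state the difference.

Field Y by 1772 ft

Field X: ISA temp = -9°C, deviation -14°C, DA = 12000 + 120 × (-14) = 10320 ft.
Field Y: ISA temp = -7.6°C, deviation +6.6°C, DA = 11300 + 120 × 6.6 = 12092 ft.
Field Y is higher by 12092 − 10320 = 1772 ft.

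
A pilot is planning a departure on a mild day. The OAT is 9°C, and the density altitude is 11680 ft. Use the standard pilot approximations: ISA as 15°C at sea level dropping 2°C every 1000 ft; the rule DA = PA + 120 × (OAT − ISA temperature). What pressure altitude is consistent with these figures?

10000 ft

DA = PA + 120 × (OAT − (15 − 2·PA/1000)) = PA + 120·OAT − 1800 + 0.24·PA = 1.24·PA + 120·OAT − 1800.
So 1.24·PA = 11680 − 120 × 9 + 1800 = 12400.
PA = 12400 / 1.24 = 10000 ft.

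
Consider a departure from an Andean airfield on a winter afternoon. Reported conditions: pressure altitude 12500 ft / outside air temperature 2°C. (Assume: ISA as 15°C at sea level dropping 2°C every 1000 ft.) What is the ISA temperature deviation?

ISA temperature at 12500 ft = 15 − 2 × (12500/1000) = -10°C.
Deviation = OAT − ISA = 2 − (-10) = +12°C.

ISA+12°C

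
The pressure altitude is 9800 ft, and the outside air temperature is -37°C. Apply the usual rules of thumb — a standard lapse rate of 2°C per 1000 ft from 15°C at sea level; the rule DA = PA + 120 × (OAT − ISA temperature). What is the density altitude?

5912 ft

ISA temperature at 9800 ft = 15 − 2 × (9800/1000) = -4.6°C.
ISA deviation = -37 − (-4.6) = -32.4°C.
Density altitude = 9800 + 120 × (-32.4) = 9800 + (-3888) = 5912 ft.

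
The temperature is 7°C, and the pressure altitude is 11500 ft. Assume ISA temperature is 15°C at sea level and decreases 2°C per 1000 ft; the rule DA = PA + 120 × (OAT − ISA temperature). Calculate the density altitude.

13300 ft

ISA temperature at 11500 ft = 15 − 2 × (11500/1000) = -8°C.
ISA deviation = 7 − (-8) = +15°C.
Density altitude = 11500 + 120 × (15) = 11500 + (+1800) = 13300 ft.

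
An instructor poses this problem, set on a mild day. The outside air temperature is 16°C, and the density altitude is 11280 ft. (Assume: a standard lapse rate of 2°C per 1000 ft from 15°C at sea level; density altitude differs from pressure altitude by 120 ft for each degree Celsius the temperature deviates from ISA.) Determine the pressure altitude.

9000 ft

DA = PA + 120 × (OAT − (15 − 2·PA/1000)) = PA + 120·OAT − 1800 + 0.24·PA = 1.24·PA + 120·OAT − 1800.
So 1.24·PA = 11280 − 120 × 16 + 1800 = 11160.
PA = 11160 / 1.24 = 9000 ft.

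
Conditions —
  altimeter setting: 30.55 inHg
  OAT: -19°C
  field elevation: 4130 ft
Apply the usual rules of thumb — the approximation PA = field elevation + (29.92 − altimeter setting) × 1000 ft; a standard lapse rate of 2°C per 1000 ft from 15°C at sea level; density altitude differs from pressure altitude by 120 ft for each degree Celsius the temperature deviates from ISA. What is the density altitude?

260 ft

Pressure altitude = 4130 + (29.92 − 30.55) × 1000 = 4130 + (-630) = 3500 ft.
ISA temperature at 3500 ft = 15 − 2 × (3500/1000) = 8°C.
ISA deviation = -19 − 8 = -27°C.
Density altitude = 3500 + 120 × (-27) = 260 ft.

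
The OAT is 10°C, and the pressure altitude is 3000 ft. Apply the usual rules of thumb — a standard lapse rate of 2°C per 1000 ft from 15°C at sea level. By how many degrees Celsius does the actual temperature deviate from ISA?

ISA temperature at 3000 ft = 15 − 2 × (3000/1000) = 9°C.
Deviation = OAT − ISA = 10 − 9 = +1°C.

ISA+1°C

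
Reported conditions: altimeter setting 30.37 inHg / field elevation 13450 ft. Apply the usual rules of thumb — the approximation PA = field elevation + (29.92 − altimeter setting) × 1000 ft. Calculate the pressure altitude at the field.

Pressure correction = (29.92 − 30.37) × 1000 = -450 ft.
Pressure altitude = 13450 + (-450) = 13000 ft.

13000 ft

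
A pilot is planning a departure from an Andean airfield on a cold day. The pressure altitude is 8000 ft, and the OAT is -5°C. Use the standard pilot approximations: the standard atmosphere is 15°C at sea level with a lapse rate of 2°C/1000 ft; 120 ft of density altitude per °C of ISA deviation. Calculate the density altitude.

ISA temperature at 8000 ft = 15 − 2 × (8000/1000) = -1°C.
ISA deviation = -5 − (-1) = -4°C.
Density altitude = 8000 + 120 × (-4) = 8000 + (-480) = 7520 ft.

7520 ft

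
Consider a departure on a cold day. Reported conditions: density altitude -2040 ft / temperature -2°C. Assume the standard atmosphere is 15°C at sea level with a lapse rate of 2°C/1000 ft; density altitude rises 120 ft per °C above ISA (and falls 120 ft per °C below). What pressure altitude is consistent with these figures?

DA = PA + 120 × (OAT − (15 − 2·PA/1000)) = PA + 120·OAT − 1800 + 0.24·PA = 1.24·PA + 120·OAT − 1800.
So 1.24·PA = -2040 − 120 × (-2) + 1800 = 0.
PA = 0 / 1.24 = 0 ft.

0 ft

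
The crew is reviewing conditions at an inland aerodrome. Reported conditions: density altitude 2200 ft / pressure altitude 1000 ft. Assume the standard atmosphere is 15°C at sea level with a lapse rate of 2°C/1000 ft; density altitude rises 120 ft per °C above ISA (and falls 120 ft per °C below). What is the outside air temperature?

23°C

Density altitude − pressure altitude = 2200 − 1000 = +1200 ft.
At 120 ft/°C that is an ISA deviation of 1200/120 = +10°C.
ISA temperature at 1000 ft = 15 − 2 × (1000/1000) = 13°C.
OAT = ISA + deviation = 13 + (+10) = 23°C.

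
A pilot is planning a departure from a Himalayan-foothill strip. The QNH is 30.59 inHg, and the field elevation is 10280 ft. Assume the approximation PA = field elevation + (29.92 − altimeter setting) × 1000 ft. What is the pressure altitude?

Pressure correction = (29.92 − 30.59) × 1000 = -670 ft.
Pressure altitude = 10280 + (-670) = 9610 ft.

9610 ft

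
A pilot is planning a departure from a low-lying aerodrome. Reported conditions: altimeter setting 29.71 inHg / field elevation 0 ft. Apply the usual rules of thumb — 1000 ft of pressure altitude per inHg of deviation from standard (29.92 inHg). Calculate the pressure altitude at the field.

Pressure correction = (29.92 − 29.71) × 1000 = +210 ft.
Pressure altitude = 0 + (+210) = 210 ft.

210 ft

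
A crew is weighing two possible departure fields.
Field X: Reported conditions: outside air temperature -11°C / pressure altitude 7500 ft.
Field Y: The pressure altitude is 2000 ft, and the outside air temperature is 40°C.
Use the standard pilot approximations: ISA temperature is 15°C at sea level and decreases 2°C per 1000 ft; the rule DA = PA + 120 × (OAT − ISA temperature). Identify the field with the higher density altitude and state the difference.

Field X by 700 ft

Field X: ISA temp = 0°C, deviation -11°C, DA = 7500 + 120 × (-11) = 6180 ft.
Field Y: ISA temp = 11°C, deviation +29°C, DA = 2000 + 120 × 29 = 5480 ft.
Field X is higher by 6180 − 5480 = 700 ft.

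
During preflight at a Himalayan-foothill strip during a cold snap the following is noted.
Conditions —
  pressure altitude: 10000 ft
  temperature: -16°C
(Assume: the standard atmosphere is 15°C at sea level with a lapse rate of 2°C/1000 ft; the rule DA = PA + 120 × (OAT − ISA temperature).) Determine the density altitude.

8680 ft

ISA temperature at 10000 ft = 15 − 2 × (10000/1000) = -5°C.
ISA deviation = -16 − (-5) = -11°C.
Density altitude = 10000 + 120 × (-11) = 10000 + (-1320) = 8680 ft.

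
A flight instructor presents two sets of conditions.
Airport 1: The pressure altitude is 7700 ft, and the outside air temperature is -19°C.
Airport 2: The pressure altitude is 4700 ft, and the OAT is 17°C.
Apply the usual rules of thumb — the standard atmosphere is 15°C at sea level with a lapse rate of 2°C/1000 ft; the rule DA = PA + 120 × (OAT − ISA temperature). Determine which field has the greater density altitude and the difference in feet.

Airport 1: ISA temp = -0.4°C, deviation -18.6°C, DA = 7700 + 120 × (-18.6) = 5468 ft.
Airport 2: ISA temp = 5.6°C, deviation +11.4°C, DA = 4700 + 120 × 11.4 = 6068 ft.
Airport 2 is higher by 6068 − 5468 = 600 ft.

Airport 2 by 600 ft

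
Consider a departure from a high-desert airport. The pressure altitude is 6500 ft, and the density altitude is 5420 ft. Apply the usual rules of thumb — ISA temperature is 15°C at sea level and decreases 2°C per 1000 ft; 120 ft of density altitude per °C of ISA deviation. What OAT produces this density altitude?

Density altitude − pressure altitude = 5420 − 6500 = -1080 ft.
At 120 ft/°C that is an ISA deviation of -1080/120 = -9°C.
ISA temperature at 6500 ft = 15 − 2 × (6500/1000) = 2°C.
OAT = ISA + deviation = 2 + (-9) = -7°C.

-7°C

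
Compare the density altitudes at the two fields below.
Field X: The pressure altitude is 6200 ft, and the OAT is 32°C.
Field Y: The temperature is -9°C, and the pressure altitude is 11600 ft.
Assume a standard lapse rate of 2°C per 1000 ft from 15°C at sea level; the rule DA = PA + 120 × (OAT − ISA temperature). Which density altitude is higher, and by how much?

Field Y by 1776 ft

Field X: ISA temp = 2.6°C, deviation +29.4°C, DA = 6200 + 120 × 29.4 = 9728 ft.
Field Y: ISA temp = -8.2°C, deviation -0.8°C, DA = 11600 + 120 × (-0.8) = 11504 ft.
Field Y is higher by 11504 − 9728 = 1776 ft.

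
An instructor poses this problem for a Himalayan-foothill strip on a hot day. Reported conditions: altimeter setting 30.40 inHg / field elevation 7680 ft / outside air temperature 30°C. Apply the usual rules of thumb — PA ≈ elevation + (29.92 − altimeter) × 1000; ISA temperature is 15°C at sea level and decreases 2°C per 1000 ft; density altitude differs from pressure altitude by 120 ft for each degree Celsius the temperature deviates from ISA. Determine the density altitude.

Pressure altitude = 7680 + (29.92 − 30.40) × 1000 = 7680 + (-480) = 7200 ft.
ISA temperature at 7200 ft = 15 − 2 × (7200/1000) = 0.6°C.
ISA deviation = 30 − 0.6 = +29.4°C.
Density altitude = 7200 + 120 × (29.4) = 10728 ft.

10728 ft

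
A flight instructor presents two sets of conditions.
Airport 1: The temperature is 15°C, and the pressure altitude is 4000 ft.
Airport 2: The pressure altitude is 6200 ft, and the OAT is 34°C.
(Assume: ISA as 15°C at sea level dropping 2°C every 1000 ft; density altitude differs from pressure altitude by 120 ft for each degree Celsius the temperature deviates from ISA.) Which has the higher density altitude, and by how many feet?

Airport 1: ISA temp = 7°C, deviation +8°C, DA = 4000 + 120 × 8 = 4960 ft.
Airport 2: ISA temp = 2.6°C, deviation +31.4°C, DA = 6200 + 120 × 31.4 = 9968 ft.
Airport 2 is higher by 9968 − 4960 = 5008 ft.

Airport 2 by 5008 ft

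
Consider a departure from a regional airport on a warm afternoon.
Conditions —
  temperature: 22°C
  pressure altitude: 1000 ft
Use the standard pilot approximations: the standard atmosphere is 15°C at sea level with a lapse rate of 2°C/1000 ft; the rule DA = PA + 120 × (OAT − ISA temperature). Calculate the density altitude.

ISA temperature at 1000 ft = 15 − 2 × (1000/1000) = 13°C.
ISA deviation = 22 − 13 = +9°C.
Density altitude = 1000 + 120 × (9) = 1000 + (+1080) = 2080 ft.

2080 ft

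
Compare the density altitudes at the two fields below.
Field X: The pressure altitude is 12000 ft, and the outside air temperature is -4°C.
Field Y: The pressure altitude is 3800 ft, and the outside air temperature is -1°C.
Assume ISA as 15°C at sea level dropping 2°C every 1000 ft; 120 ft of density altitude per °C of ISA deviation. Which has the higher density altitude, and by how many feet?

Field X by 9808 ft

Field X: ISA temp = -9°C, deviation +5°C, DA = 12000 + 120 × 5 = 12600 ft.
Field Y: ISA temp = 7.4°C, deviation -8.4°C, DA = 3800 + 120 × (-8.4) = 2792 ft.
Field X is higher by 12600 − 2792 = 9808 ft.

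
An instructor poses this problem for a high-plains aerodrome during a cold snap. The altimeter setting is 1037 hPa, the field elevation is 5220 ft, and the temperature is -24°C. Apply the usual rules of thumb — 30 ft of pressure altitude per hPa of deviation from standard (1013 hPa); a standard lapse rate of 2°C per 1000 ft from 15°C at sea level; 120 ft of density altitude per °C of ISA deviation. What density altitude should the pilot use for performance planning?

Pressure altitude = 5220 + (1013 − 1037) × 30 = 5220 + (-720) = 4500 ft.
ISA temperature at 4500 ft = 15 − 2 × (4500/1000) = 6°C.
ISA deviation = -24 − 6 = -30°C.
Density altitude = 4500 + 120 × (-30) = 900 ft.

900 ft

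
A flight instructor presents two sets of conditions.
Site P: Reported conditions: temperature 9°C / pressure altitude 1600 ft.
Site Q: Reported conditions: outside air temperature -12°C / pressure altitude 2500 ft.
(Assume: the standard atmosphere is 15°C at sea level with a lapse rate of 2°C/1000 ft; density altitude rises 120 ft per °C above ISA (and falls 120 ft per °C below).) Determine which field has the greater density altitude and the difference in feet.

Site P: ISA temp = 11.8°C, deviation -2.8°C, DA = 1600 + 120 × (-2.8) = 1264 ft.
Site Q: ISA temp = 10°C, deviation -22°C, DA = 2500 + 120 × (-22) = -140 ft.
Site P is higher by 1264 − (-140) = 1404 ft.

Site P by 1404 ft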